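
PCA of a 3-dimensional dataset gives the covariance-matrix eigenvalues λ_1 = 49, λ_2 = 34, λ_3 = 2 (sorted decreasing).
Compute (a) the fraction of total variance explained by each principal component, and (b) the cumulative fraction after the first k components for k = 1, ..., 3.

Step 1 — total variance = trace(Sigma) = Σ λ_i = 49 + 34 + 2 = 85.

Step 2 — fraction explained by component i = λ_i / Σ λ:
  PC1: 49/85 = 0.5765
  PC2: 34/85 = 0.4
  PC3: 2/85 = 0.0235

Step 3 — cumulative fraction after k components = (λ_1 + ... + λ_k) / Σ λ:
  k = 1: 49/85 = 0.5765
  k = 2: (49 + 34)/85 = 83/85 = 0.9765
  k = 3: (49 + 34 + 2)/85 = 85/85 = 1

Summary (fraction, with percent):

explained: PC1 0.5765 (57.65%), PC2 0.4 (40%), PC3 0.0235 (2.35%);  cumulative: 0.5765, 0.9765, 1


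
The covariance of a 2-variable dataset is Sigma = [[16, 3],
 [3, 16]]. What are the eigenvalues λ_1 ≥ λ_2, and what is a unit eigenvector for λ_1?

Step 1 — characteristic polynomial of 2×2 Sigma:
  det(Sigma - λI) = λ² - trace · λ + det = 0.
  trace = 16 + 16 = 32, det = 16·16 - (3)² = 247.
Step 2 — discriminant:
  Δ = trace² - 4·det = 1024 - 988 = 36.
Step 3 — eigenvalues:
  λ = (trace ± √Δ)/2 = (32 ± 6)/2,
  λ_1 = 19,  λ_2 = 13.

Step 4 — unit eigenvector for λ_1: solve (Sigma - λ_1 I)v = 0. First row:
  (16 - 19)·v_x + (3)·v_y = 0, i.e. (-3)·v_x + (3)·v_y = 0,
  so v ∝ (b, λ_1 - a) = (3, 3) = u.
  ||u|| = √((3)² + (3)²) = √(18) ≈ 4.2426,
  v_1 = u/||u|| ≈ (0.7071, 0.7071) (||v_1|| = 1).

λ_1 = 19,  λ_2 = 13;  v_1 ≈ (0.7071, 0.7071)


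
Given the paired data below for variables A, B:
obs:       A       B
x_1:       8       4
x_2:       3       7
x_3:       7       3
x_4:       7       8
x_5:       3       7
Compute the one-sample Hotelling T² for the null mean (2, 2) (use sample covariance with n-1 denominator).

Step 1 — sample mean vector:
  mean(A) = (8 + 3 + 7 + 7 + 3) / 5 = 28/5 = 5.6
  mean(B) = (4 + 7 + 3 + 8 + 7) / 5 = 29/5 = 5.8
  x̄ = (5.6, 5.8),  deviation x̄ - mu_0 = (5.6, 5.8) - (2, 2) = (3.6, 3.8).

Step 2 — sample covariance matrix, S[i,j] = (1/(n-1)) · Σ_k (x_{k,i} - mean_i) · (x_{k,j} - mean_j), divisor n-1 = 4:
  S[A,A] = ((2.4)·(2.4) + (-2.6)·(-2.6) + (1.4)·(1.4) + (1.4)·(1.4) + (-2.6)·(-2.6)) / 4 = 23.2/4 = 5.8
  S[A,B] = ((2.4)·(-1.8) + (-2.6)·(1.2) + (1.4)·(-2.8) + (1.4)·(2.2) + (-2.6)·(1.2)) / 4 = -11.4/4 = -2.85
  S[B,B] = ((-1.8)·(-1.8) + (1.2)·(1.2) + (-2.8)·(-2.8) + (2.2)·(2.2) + (1.2)·(1.2)) / 4 = 18.8/4 = 4.7
  S = [[5.8, -2.85],
 [-2.85, 4.7]].

Step 3 — invert S. det(S) = 5.8·4.7 - (-2.85)² = 19.1375.
  S^{-1} = (1/det) · [[d, -b], [-b, a]] = [[0.2456, 0.1489],
 [0.1489, 0.3031]].

Step 4 — quadratic form (x̄ - mu_0)^T · S^{-1} · (x̄ - mu_0):
  S^{-1} · (x̄ - mu_0) = (1.45, 1.6878),
  (x̄ - mu_0)^T · [...] = (3.6)·(1.45) + (3.8)·(1.6878) = 11.6337.

Step 5 — scale by n: T² = 5 · 11.6337 = 58.1685.

T² ≈ 58.1685


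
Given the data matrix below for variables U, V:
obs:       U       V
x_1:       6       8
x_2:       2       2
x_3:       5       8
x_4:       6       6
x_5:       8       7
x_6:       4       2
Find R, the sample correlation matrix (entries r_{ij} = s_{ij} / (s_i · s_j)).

Step 1 — column means:
  mean(U) = (6 + 2 + 5 + 6 + 8 + 4) / 6 = 31/6 = 5.1667
  mean(V) = (8 + 2 + 8 + 6 + 7 + 2) / 6 = 33/6 = 5.5

Step 2 — sample variances and covariances s[i,j] = (1/(n-1)) · Σ_k (x_{k,i} - mean_i) · (x_{k,j} - mean_j), with n-1 = 5:
  s[U,U] = ((0.8333)·(0.8333) + (-3.1667)·(-3.1667) + (-0.1667)·(-0.1667) + (0.8333)·(0.8333) + (2.8333)·(2.8333) + (-1.1667)·(-1.1667)) / 5 = 20.8333/5 = 4.1667
  s[U,V] = ((0.8333)·(2.5) + (-3.1667)·(-3.5) + (-0.1667)·(2.5) + (0.8333)·(0.5) + (2.8333)·(1.5) + (-1.1667)·(-3.5)) / 5 = 21.5/5 = 4.3
  s[V,V] = ((2.5)·(2.5) + (-3.5)·(-3.5) + (2.5)·(2.5) + (0.5)·(0.5) + (1.5)·(1.5) + (-3.5)·(-3.5)) / 5 = 39.5/5 = 7.9
  Sample standard deviations s_i = √(s[i,i]):
  s(U) = √(4.1667) = 2.0412
  s(V) = √(7.9) = 2.8107

Step 3 — r_{ij} = s_{ij} / (s_i · s_j):
  r[U,U] = 1 (diagonal).
  r[U,V] = 4.3 / (2.0412 · 2.8107) = 4.3 / 5.7373 = 0.7495
  r[V,V] = 1 (diagonal).

R is symmetric with unit diagonal. Assembling:

R = [[1, 0.7495],
 [0.7495, 1]]


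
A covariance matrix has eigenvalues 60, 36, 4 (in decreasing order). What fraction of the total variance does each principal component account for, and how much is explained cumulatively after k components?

Step 1 — total variance = trace(Sigma) = Σ λ_i = 60 + 36 + 4 = 100.

Step 2 — fraction explained by component i = λ_i / Σ λ:
  PC1: 60/100 = 0.6
  PC2: 36/100 = 0.36
  PC3: 4/100 = 0.04

Step 3 — cumulative fraction after k components = (λ_1 + ... + λ_k) / Σ λ:
  k = 1: 60/100 = 0.6
  k = 2: (60 + 36)/100 = 96/100 = 0.96
  k = 3: (60 + 36 + 4)/100 = 100/100 = 1

Summary (fraction, with percent):

explained: PC1 0.6 (60%), PC2 0.36 (36%), PC3 0.04 (4%);  cumulative: 0.6, 0.96, 1


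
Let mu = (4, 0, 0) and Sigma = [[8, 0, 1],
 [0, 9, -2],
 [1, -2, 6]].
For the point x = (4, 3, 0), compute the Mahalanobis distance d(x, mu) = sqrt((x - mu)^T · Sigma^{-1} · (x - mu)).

Step 1 — centre the observation: (x - mu) = (0, 3, 0).

Step 2 — invert Sigma (cofactor / det for 3×3, or solve directly):
  Sigma^{-1} = [[0.1279, -0.0051, -0.023],
 [-0.0051, 0.1202, 0.0409],
 [-0.023, 0.0409, 0.1841]].

Step 3 — form the quadratic (x - mu)^T · Sigma^{-1} · (x - mu):
  Sigma^{-1} · (x - mu) = (-0.0153, 0.3606, 0.1228).
  (x - mu)^T · [Sigma^{-1} · (x - mu)] = (0)·(-0.0153) + (3)·(0.3606) + (0)·(0.1228) = 1.0818.

Step 4 — take square root: d = √(1.0818) ≈ 1.0401.

d(x, mu) = √(1.0818) ≈ 1.0401


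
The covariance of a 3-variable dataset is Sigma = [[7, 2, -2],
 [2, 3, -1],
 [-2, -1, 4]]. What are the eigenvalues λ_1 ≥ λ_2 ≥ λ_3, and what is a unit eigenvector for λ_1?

Step 1 — characteristic polynomial p(λ) = det(λI - Sigma) = λ³ - tr·λ² + c_1·λ - det, where tr = trace, c_1 = sum of the principal 2×2 minors, det = det(Sigma):
  tr = 7 + 3 + 4 = 14,
  c_1 = (7·3 - (2)²) + (7·4 - (-2)²) + (3·4 - (-1)²) = 17 + 24 + 11 = 52,
  det = 7·(3·4 - (-1)²) - (2)·((2)·4 - (-1)·(-2)) + (-2)·((2)·(-1) - 3·(-2)) = 7·(11) - (2)·(6) + (-2)·(4) = 57.
  So p(λ) = λ³ - 14λ² + 52λ - 57.
Step 2 — look for an integer root (rational root theorem: any rational root is an integer divisor of 57). Testing λ = 3:
  p(3) = 27 - 126 + 156 - 57 = 0  ✓
  Dividing out (λ - 3): p(λ) = (λ - 3)(λ² - 11λ + 19).
Step 3 — remaining eigenvalues from the quadratic λ² - 11λ + 19 = 0:
  Δ = 11² - 4·19 = 121 - 76 = 45,  λ = (11 ± √45)/2 = (11 ± 6.7082)/2 ≈ 8.8541 or 2.1459.
  Sorted: λ_1 = 8.8541,  λ_2 = 3,  λ_3 = 2.1459  (check: sum = 14 = tr ✓).

Step 4 — unit eigenvector for λ_1 ≈ 8.8541: v spans the null space of (Sigma - λ_1 I), whose rows are
  r_1 = (-1.8541, 2, -2),  r_2 = (2, -5.8541, -1),  r_3 = (-2, -1, -4.8541).
  v is orthogonal to every row, so take v ∝ r_1 × r_2 = ((2)·(-1) - (-2)·(-5.8541), (-2)·(2) - (-1.8541)·(-1), (-1.8541)·(-5.8541) - (2)·(2)) ≈ (-13.7082, -5.8541, 6.8541).
  Rescale (multiply by -1 so the first nonzero entry is positive): u = (13.7082, 5.8541, -6.8541).
  ||u|| = √((13.7082)² + (5.8541)² + (-6.8541)²) = √(269.1641) ≈ 16.4062,  v_1 = u/||u|| ≈ (0.8355, 0.3568, -0.4178) (||v_1|| = 1).

λ_1 = 8.8541,  λ_2 = 3,  λ_3 = 2.1459;  v_1 ≈ (0.8355, 0.3568, -0.4178)


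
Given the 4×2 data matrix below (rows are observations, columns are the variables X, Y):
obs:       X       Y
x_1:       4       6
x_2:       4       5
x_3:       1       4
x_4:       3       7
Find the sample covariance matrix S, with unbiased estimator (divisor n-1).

Step 1 — column means:
  mean(X) = (4 + 4 + 1 + 3) / 4 = 12/4 = 3
  mean(Y) = (6 + 5 + 4 + 7) / 4 = 22/4 = 5.5

Step 2 — sample covariance S[i,j] = (1/(n-1)) · Σ_k (x_{k,i} - mean_i) · (x_{k,j} - mean_j), with n-1 = 3.
  S[X,X] = ((1)·(1) + (1)·(1) + (-2)·(-2) + (0)·(0)) / 3 = 6/3 = 2
  S[X,Y] = ((1)·(0.5) + (1)·(-0.5) + (-2)·(-1.5) + (0)·(1.5)) / 3 = 3/3 = 1
  S[Y,Y] = ((0.5)·(0.5) + (-0.5)·(-0.5) + (-1.5)·(-1.5) + (1.5)·(1.5)) / 3 = 5/3 = 1.6667

S is symmetric (S[j,i] = S[i,j]). Assembling:

S = [[2, 1],
 [1, 1.6667]]


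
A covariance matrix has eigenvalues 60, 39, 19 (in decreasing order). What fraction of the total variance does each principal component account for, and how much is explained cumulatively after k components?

Step 1 — total variance = trace(Sigma) = Σ λ_i = 60 + 39 + 19 = 118.

Step 2 — fraction explained by component i = λ_i / Σ λ:
  PC1: 60/118 = 0.5085
  PC2: 39/118 = 0.3305
  PC3: 19/118 = 0.161

Step 3 — cumulative fraction after k components = (λ_1 + ... + λ_k) / Σ λ:
  k = 1: 60/118 = 0.5085
  k = 2: (60 + 39)/118 = 99/118 = 0.839
  k = 3: (60 + 39 + 19)/118 = 118/118 = 1

Summary (fraction, with percent):

explained: PC1 0.5085 (50.85%), PC2 0.3305 (33.05%), PC3 0.161 (16.1%);  cumulative: 0.5085, 0.839, 1


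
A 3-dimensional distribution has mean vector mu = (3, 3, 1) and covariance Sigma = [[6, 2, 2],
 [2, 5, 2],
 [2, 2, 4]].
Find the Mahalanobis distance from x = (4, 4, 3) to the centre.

Step 1 — centre the observation: (x - mu) = (1, 1, 2).

Step 2 — invert Sigma (cofactor / det for 3×3, or solve directly):
  Sigma^{-1} = [[0.2105, -0.0526, -0.0789],
 [-0.0526, 0.2632, -0.1053],
 [-0.0789, -0.1053, 0.3421]].

Step 3 — form the quadratic (x - mu)^T · Sigma^{-1} · (x - mu):
  Sigma^{-1} · (x - mu) = (0, 0, 0.5).
  (x - mu)^T · [Sigma^{-1} · (x - mu)] = (1)·(0) + (1)·(0) + (2)·(0.5) = 1.

Step 4 — take square root: d = √(1) ≈ 1.

d(x, mu) = √(1) ≈ 1


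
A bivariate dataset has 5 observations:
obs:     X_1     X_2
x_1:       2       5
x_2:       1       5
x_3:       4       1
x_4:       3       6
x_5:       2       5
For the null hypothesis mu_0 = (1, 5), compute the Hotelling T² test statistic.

Step 1 — sample mean vector:
  mean(X_1) = (2 + 1 + 4 + 3 + 2) / 5 = 12/5 = 2.4
  mean(X_2) = (5 + 5 + 1 + 6 + 5) / 5 = 22/5 = 4.4
  x̄ = (2.4, 4.4),  deviation x̄ - mu_0 = (2.4, 4.4) - (1, 5) = (1.4, -0.6).

Step 2 — sample covariance matrix, S[i,j] = (1/(n-1)) · Σ_k (x_{k,i} - mean_i) · (x_{k,j} - mean_j), divisor n-1 = 4:
  S[X_1,X_1] = ((-0.4)·(-0.4) + (-1.4)·(-1.4) + (1.6)·(1.6) + (0.6)·(0.6) + (-0.4)·(-0.4)) / 4 = 5.2/4 = 1.3
  S[X_1,X_2] = ((-0.4)·(0.6) + (-1.4)·(0.6) + (1.6)·(-3.4) + (0.6)·(1.6) + (-0.4)·(0.6)) / 4 = -5.8/4 = -1.45
  S[X_2,X_2] = ((0.6)·(0.6) + (0.6)·(0.6) + (-3.4)·(-3.4) + (1.6)·(1.6) + (0.6)·(0.6)) / 4 = 15.2/4 = 3.8
  S = [[1.3, -1.45],
 [-1.45, 3.8]].

Step 3 — invert S. det(S) = 1.3·3.8 - (-1.45)² = 2.8375.
  S^{-1} = (1/det) · [[d, -b], [-b, a]] = [[1.3392, 0.511],
 [0.511, 0.4581]].

Step 4 — quadratic form (x̄ - mu_0)^T · S^{-1} · (x̄ - mu_0):
  S^{-1} · (x̄ - mu_0) = (1.5683, 0.4405),
  (x̄ - mu_0)^T · [...] = (1.4)·(1.5683) + (-0.6)·(0.4405) = 1.9313.

Step 5 — scale by n: T² = 5 · 1.9313 = 9.6564.

T² ≈ 9.6564


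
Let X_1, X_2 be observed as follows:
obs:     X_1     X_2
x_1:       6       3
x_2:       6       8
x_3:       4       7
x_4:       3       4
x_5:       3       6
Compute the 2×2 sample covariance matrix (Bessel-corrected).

Step 1 — column means:
  mean(X_1) = (6 + 6 + 4 + 3 + 3) / 5 = 22/5 = 4.4
  mean(X_2) = (3 + 8 + 7 + 4 + 6) / 5 = 28/5 = 5.6

Step 2 — sample covariance S[i,j] = (1/(n-1)) · Σ_k (x_{k,i} - mean_i) · (x_{k,j} - mean_j), with n-1 = 4.
  S[X_1,X_1] = ((1.6)·(1.6) + (1.6)·(1.6) + (-0.4)·(-0.4) + (-1.4)·(-1.4) + (-1.4)·(-1.4)) / 4 = 9.2/4 = 2.3
  S[X_1,X_2] = ((1.6)·(-2.6) + (1.6)·(2.4) + (-0.4)·(1.4) + (-1.4)·(-1.6) + (-1.4)·(0.4)) / 4 = 0.8/4 = 0.2
  S[X_2,X_2] = ((-2.6)·(-2.6) + (2.4)·(2.4) + (1.4)·(1.4) + (-1.6)·(-1.6) + (0.4)·(0.4)) / 4 = 17.2/4 = 4.3

S is symmetric (S[j,i] = S[i,j]). Assembling:

S = [[2.3, 0.2],
 [0.2, 4.3]]


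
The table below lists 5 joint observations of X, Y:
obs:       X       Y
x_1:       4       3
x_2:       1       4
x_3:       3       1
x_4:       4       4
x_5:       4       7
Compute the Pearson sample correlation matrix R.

Step 1 — column means:
  mean(X) = (4 + 1 + 3 + 4 + 4) / 5 = 16/5 = 3.2
  mean(Y) = (3 + 4 + 1 + 4 + 7) / 5 = 19/5 = 3.8

Step 2 — sample variances and covariances s[i,j] = (1/(n-1)) · Σ_k (x_{k,i} - mean_i) · (x_{k,j} - mean_j), with n-1 = 4:
  s[X,X] = ((0.8)·(0.8) + (-2.2)·(-2.2) + (-0.2)·(-0.2) + (0.8)·(0.8) + (0.8)·(0.8)) / 4 = 6.8/4 = 1.7
  s[X,Y] = ((0.8)·(-0.8) + (-2.2)·(0.2) + (-0.2)·(-2.8) + (0.8)·(0.2) + (0.8)·(3.2)) / 4 = 2.2/4 = 0.55
  s[Y,Y] = ((-0.8)·(-0.8) + (0.2)·(0.2) + (-2.8)·(-2.8) + (0.2)·(0.2) + (3.2)·(3.2)) / 4 = 18.8/4 = 4.7
  Sample standard deviations s_i = √(s[i,i]):
  s(X) = √(1.7) = 1.3038
  s(Y) = √(4.7) = 2.1679

Step 3 — r_{ij} = s_{ij} / (s_i · s_j):
  r[X,X] = 1 (diagonal).
  r[X,Y] = 0.55 / (1.3038 · 2.1679) = 0.55 / 2.8267 = 0.1946
  r[Y,Y] = 1 (diagonal).

R is symmetric with unit diagonal. Assembling:

R = [[1, 0.1946],
 [0.1946, 1]]


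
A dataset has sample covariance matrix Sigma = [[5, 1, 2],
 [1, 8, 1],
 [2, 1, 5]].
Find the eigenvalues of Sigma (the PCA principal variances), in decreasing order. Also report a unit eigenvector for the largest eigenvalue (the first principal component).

Step 1 — characteristic polynomial p(λ) = det(λI - Sigma) = λ³ - tr·λ² + c_1·λ - det, where tr = trace, c_1 = sum of the principal 2×2 minors, det = det(Sigma):
  tr = 5 + 8 + 5 = 18,
  c_1 = (5·8 - (1)²) + (5·5 - (2)²) + (8·5 - (1)²) = 39 + 21 + 39 = 99,
  det = 5·(8·5 - (1)²) - (1)·((1)·5 - (1)·(2)) + (2)·((1)·(1) - 8·(2)) = 5·(39) - (1)·(3) + (2)·(-15) = 162.
  So p(λ) = λ³ - 18λ² + 99λ - 162.
Step 2 — look for an integer root (rational root theorem: any rational root is an integer divisor of 162). Testing λ = 3:
  p(3) = 27 - 162 + 297 - 162 = 0  ✓
  Dividing out (λ - 3): p(λ) = (λ - 3)(λ² - 15λ + 54).
Step 3 — remaining eigenvalues from the quadratic λ² - 15λ + 54 = 0:
  Δ = 15² - 4·54 = 225 - 216 = 9,  λ = (15 ± √9)/2 = (15 ± 3)/2 = 9 or 6.
  Sorted: λ_1 = 9,  λ_2 = 6,  λ_3 = 3  (check: sum = 18 = tr ✓).

Step 4 — unit eigenvector for λ_1 = 9: v spans the null space of (Sigma - λ_1 I), whose rows are
  r_1 = (-4, 1, 2),  r_2 = (1, -1, 1),  r_3 = (2, 1, -4).
  v is orthogonal to every row, so take v ∝ r_1 × r_2 = ((1)·(1) - (2)·(-1), (2)·(1) - (-4)·(1), (-4)·(-1) - (1)·(1)) = (3, 6, 3).
  Rescale (divide by 3): u = (1, 2, 1).
  ||u|| = √((1)² + (2)² + (1)²) = √(6) ≈ 2.4495,  v_1 = u/||u|| ≈ (0.4082, 0.8165, 0.4082) (||v_1|| = 1).

λ_1 = 9,  λ_2 = 6,  λ_3 = 3;  v_1 ≈ (0.4082, 0.8165, 0.4082)


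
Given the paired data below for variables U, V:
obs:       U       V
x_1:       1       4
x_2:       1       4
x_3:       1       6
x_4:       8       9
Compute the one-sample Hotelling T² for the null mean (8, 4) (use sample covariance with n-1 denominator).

Step 1 — sample mean vector:
  mean(U) = (1 + 1 + 1 + 8) / 4 = 11/4 = 2.75
  mean(V) = (4 + 4 + 6 + 9) / 4 = 23/4 = 5.75
  x̄ = (2.75, 5.75),  deviation x̄ - mu_0 = (2.75, 5.75) - (8, 4) = (-5.25, 1.75).

Step 2 — sample covariance matrix, S[i,j] = (1/(n-1)) · Σ_k (x_{k,i} - mean_i) · (x_{k,j} - mean_j), divisor n-1 = 3:
  S[U,U] = ((-1.75)·(-1.75) + (-1.75)·(-1.75) + (-1.75)·(-1.75) + (5.25)·(5.25)) / 3 = 36.75/3 = 12.25
  S[U,V] = ((-1.75)·(-1.75) + (-1.75)·(-1.75) + (-1.75)·(0.25) + (5.25)·(3.25)) / 3 = 22.75/3 = 7.5833
  S[V,V] = ((-1.75)·(-1.75) + (-1.75)·(-1.75) + (0.25)·(0.25) + (3.25)·(3.25)) / 3 = 16.75/3 = 5.5833
  S = [[12.25, 7.5833],
 [7.5833, 5.5833]].

Step 3 — invert S. det(S) = 12.25·5.5833 - (7.5833)² = 10.8889.
  S^{-1} = (1/det) · [[d, -b], [-b, a]] = [[0.5128, -0.6964],
 [-0.6964, 1.125]].

Step 4 — quadratic form (x̄ - mu_0)^T · S^{-1} · (x̄ - mu_0):
  S^{-1} · (x̄ - mu_0) = (-3.9107, 5.625),
  (x̄ - mu_0)^T · [...] = (-5.25)·(-3.9107) + (1.75)·(5.625) = 30.375.

Step 5 — scale by n: T² = 4 · 30.375 = 121.5.

T² ≈ 121.5


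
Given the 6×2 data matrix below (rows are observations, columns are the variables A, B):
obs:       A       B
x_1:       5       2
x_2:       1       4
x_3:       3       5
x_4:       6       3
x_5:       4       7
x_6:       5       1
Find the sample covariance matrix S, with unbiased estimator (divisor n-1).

Step 1 — column means:
  mean(A) = (5 + 1 + 3 + 6 + 4 + 5) / 6 = 24/6 = 4
  mean(B) = (2 + 4 + 5 + 3 + 7 + 1) / 6 = 22/6 = 3.6667

Step 2 — sample covariance S[i,j] = (1/(n-1)) · Σ_k (x_{k,i} - mean_i) · (x_{k,j} - mean_j), with n-1 = 5.
  S[A,A] = ((1)·(1) + (-3)·(-3) + (-1)·(-1) + (2)·(2) + (0)·(0) + (1)·(1)) / 5 = 16/5 = 3.2
  S[A,B] = ((1)·(-1.6667) + (-3)·(0.3333) + (-1)·(1.3333) + (2)·(-0.6667) + (0)·(3.3333) + (1)·(-2.6667)) / 5 = -8/5 = -1.6
  S[B,B] = ((-1.6667)·(-1.6667) + (0.3333)·(0.3333) + (1.3333)·(1.3333) + (-0.6667)·(-0.6667) + (3.3333)·(3.3333) + (-2.6667)·(-2.6667)) / 5 = 23.3333/5 = 4.6667

S is symmetric (S[j,i] = S[i,j]). Assembling:

S = [[3.2, -1.6],
 [-1.6, 4.6667]]


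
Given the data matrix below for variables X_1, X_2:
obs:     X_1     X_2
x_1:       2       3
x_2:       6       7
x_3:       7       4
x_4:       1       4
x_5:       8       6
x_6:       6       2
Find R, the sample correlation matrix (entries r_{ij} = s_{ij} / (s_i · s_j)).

Step 1 — column means:
  mean(X_1) = (2 + 6 + 7 + 1 + 8 + 6) / 6 = 30/6 = 5
  mean(X_2) = (3 + 7 + 4 + 4 + 6 + 2) / 6 = 26/6 = 4.3333

Step 2 — sample variances and covariances s[i,j] = (1/(n-1)) · Σ_k (x_{k,i} - mean_i) · (x_{k,j} - mean_j), with n-1 = 5:
  s[X_1,X_1] = ((-3)·(-3) + (1)·(1) + (2)·(2) + (-4)·(-4) + (3)·(3) + (1)·(1)) / 5 = 40/5 = 8
  s[X_1,X_2] = ((-3)·(-1.3333) + (1)·(2.6667) + (2)·(-0.3333) + (-4)·(-0.3333) + (3)·(1.6667) + (1)·(-2.3333)) / 5 = 10/5 = 2
  s[X_2,X_2] = ((-1.3333)·(-1.3333) + (2.6667)·(2.6667) + (-0.3333)·(-0.3333) + (-0.3333)·(-0.3333) + (1.6667)·(1.6667) + (-2.3333)·(-2.3333)) / 5 = 17.3333/5 = 3.4667
  Sample standard deviations s_i = √(s[i,i]):
  s(X_1) = √(8) = 2.8284
  s(X_2) = √(3.4667) = 1.8619

Step 3 — r_{ij} = s_{ij} / (s_i · s_j):
  r[X_1,X_1] = 1 (diagonal).
  r[X_1,X_2] = 2 / (2.8284 · 1.8619) = 2 / 5.2662 = 0.3798
  r[X_2,X_2] = 1 (diagonal).

R is symmetric with unit diagonal. Assembling:

R = [[1, 0.3798],
 [0.3798, 1]]


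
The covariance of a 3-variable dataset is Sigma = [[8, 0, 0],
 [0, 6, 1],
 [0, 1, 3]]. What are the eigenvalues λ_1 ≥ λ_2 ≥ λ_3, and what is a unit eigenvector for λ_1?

Step 1 — characteristic polynomial p(λ) = det(λI - Sigma) = λ³ - tr·λ² + c_1·λ - det, where tr = trace, c_1 = sum of the principal 2×2 minors, det = det(Sigma):
  tr = 8 + 6 + 3 = 17,
  c_1 = (8·6 - (0)²) + (8·3 - (0)²) + (6·3 - (1)²) = 48 + 24 + 17 = 89,
  det = 8·(6·3 - (1)²) - (0)·((0)·3 - (1)·(0)) + (0)·((0)·(1) - 6·(0)) = 8·(17) - (0)·(0) + (0)·(0) = 136.
  So p(λ) = λ³ - 17λ² + 89λ - 136.
Step 2 — look for an integer root (rational root theorem: any rational root is an integer divisor of 136). Testing λ = 8:
  p(8) = 512 - 1088 + 712 - 136 = 0  ✓
  Dividing out (λ - 8): p(λ) = (λ - 8)(λ² - 9λ + 17).
Step 3 — remaining eigenvalues from the quadratic λ² - 9λ + 17 = 0:
  Δ = 9² - 4·17 = 81 - 68 = 13,  λ = (9 ± √13)/2 = (9 ± 3.6056)/2 ≈ 6.3028 or 2.6972.
  Sorted: λ_1 = 8,  λ_2 = 6.3028,  λ_3 = 2.6972  (check: sum = 17 = tr ✓).

Step 4 — unit eigenvector for λ_1 = 8: v spans the null space of (Sigma - λ_1 I), whose rows are
  r_1 = (0, 0, 0),  r_2 = (0, -2, 1),  r_3 = (0, 1, -5).
  v is orthogonal to every row, so take v ∝ r_2 × r_3 = ((-2)·(-5) - (1)·(1), (1)·(0) - (0)·(-5), (0)·(1) - (-2)·(0)) = (9, 0, 0).
  Rescale (divide by 9): u = (1, 0, 0).
  ||u|| = √((1)² + (0)² + (0)²) = √(1) = 1,  v_1 = u/||u|| ≈ (1, 0, 0) (||v_1|| = 1).

λ_1 = 8,  λ_2 = 6.3028,  λ_3 = 2.6972;  v_1 ≈ (1, 0, 0)


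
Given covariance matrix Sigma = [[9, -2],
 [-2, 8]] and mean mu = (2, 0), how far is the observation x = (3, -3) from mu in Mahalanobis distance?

Step 1 — centre the observation: (x - mu) = (1, -3).

Step 2 — invert Sigma. det(Sigma) = 9·8 - (-2)² = 68.
  Sigma^{-1} = (1/det) · [[d, -b], [-b, a]] = [[0.1176, 0.0294],
 [0.0294, 0.1324]].

Step 3 — form the quadratic (x - mu)^T · Sigma^{-1} · (x - mu):
  Sigma^{-1} · (x - mu) = (0.0294, -0.3676).
  (x - mu)^T · [Sigma^{-1} · (x - mu)] = (1)·(0.0294) + (-3)·(-0.3676) = 1.1324.

Step 4 — take square root: d = √(1.1324) ≈ 1.0641.

d(x, mu) = √(1.1324) ≈ 1.0641


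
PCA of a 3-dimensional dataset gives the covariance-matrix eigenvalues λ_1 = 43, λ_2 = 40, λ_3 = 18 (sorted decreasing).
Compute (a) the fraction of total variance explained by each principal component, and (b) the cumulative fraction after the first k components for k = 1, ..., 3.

Step 1 — total variance = trace(Sigma) = Σ λ_i = 43 + 40 + 18 = 101.

Step 2 — fraction explained by component i = λ_i / Σ λ:
  PC1: 43/101 = 0.4257
  PC2: 40/101 = 0.396
  PC3: 18/101 = 0.1782

Step 3 — cumulative fraction after k components = (λ_1 + ... + λ_k) / Σ λ:
  k = 1: 43/101 = 0.4257
  k = 2: (43 + 40)/101 = 83/101 = 0.8218
  k = 3: (43 + 40 + 18)/101 = 101/101 = 1

Summary (fraction, with percent):

explained: PC1 0.4257 (42.57%), PC2 0.396 (39.6%), PC3 0.1782 (17.82%);  cumulative: 0.4257, 0.8218, 1


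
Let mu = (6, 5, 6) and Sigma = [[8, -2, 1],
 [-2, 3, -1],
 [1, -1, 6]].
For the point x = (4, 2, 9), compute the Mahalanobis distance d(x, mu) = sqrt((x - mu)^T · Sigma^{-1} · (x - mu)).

Step 1 — centre the observation: (x - mu) = (-2, -3, 3).

Step 2 — invert Sigma (cofactor / det for 3×3, or solve directly):
  Sigma^{-1} = [[0.1504, 0.0973, -0.0088],
 [0.0973, 0.4159, 0.0531],
 [-0.0088, 0.0531, 0.177]].

Step 3 — form the quadratic (x - mu)^T · Sigma^{-1} · (x - mu):
  Sigma^{-1} · (x - mu) = (-0.6195, -1.2832, 0.3894).
  (x - mu)^T · [Sigma^{-1} · (x - mu)] = (-2)·(-0.6195) + (-3)·(-1.2832) + (3)·(0.3894) = 6.2566.

Step 4 — take square root: d = √(6.2566) ≈ 2.5013.

d(x, mu) = √(6.2566) ≈ 2.5013


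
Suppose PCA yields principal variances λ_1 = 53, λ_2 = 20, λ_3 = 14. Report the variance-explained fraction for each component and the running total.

Step 1 — total variance = trace(Sigma) = Σ λ_i = 53 + 20 + 14 = 87.

Step 2 — fraction explained by component i = λ_i / Σ λ:
  PC1: 53/87 = 0.6092
  PC2: 20/87 = 0.2299
  PC3: 14/87 = 0.1609

Step 3 — cumulative fraction after k components = (λ_1 + ... + λ_k) / Σ λ:
  k = 1: 53/87 = 0.6092
  k = 2: (53 + 20)/87 = 73/87 = 0.8391
  k = 3: (53 + 20 + 14)/87 = 87/87 = 1

Summary (fraction, with percent):

explained: PC1 0.6092 (60.92%), PC2 0.2299 (22.99%), PC3 0.1609 (16.09%);  cumulative: 0.6092, 0.8391, 1


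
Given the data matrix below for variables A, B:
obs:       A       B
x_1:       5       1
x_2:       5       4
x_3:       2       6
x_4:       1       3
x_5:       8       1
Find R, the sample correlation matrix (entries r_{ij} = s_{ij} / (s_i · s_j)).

Step 1 — column means:
  mean(A) = (5 + 5 + 2 + 1 + 8) / 5 = 21/5 = 4.2
  mean(B) = (1 + 4 + 6 + 3 + 1) / 5 = 15/5 = 3

Step 2 — sample variances and covariances s[i,j] = (1/(n-1)) · Σ_k (x_{k,i} - mean_i) · (x_{k,j} - mean_j), with n-1 = 4:
  s[A,A] = ((0.8)·(0.8) + (0.8)·(0.8) + (-2.2)·(-2.2) + (-3.2)·(-3.2) + (3.8)·(3.8)) / 4 = 30.8/4 = 7.7
  s[A,B] = ((0.8)·(-2) + (0.8)·(1) + (-2.2)·(3) + (-3.2)·(0) + (3.8)·(-2)) / 4 = -15/4 = -3.75
  s[B,B] = ((-2)·(-2) + (1)·(1) + (3)·(3) + (0)·(0) + (-2)·(-2)) / 4 = 18/4 = 4.5
  Sample standard deviations s_i = √(s[i,i]):
  s(A) = √(7.7) = 2.7749
  s(B) = √(4.5) = 2.1213

Step 3 — r_{ij} = s_{ij} / (s_i · s_j):
  r[A,A] = 1 (diagonal).
  r[A,B] = -3.75 / (2.7749 · 2.1213) = -3.75 / 5.8864 = -0.6371
  r[B,B] = 1 (diagonal).

R is symmetric with unit diagonal. Assembling:

R = [[1, -0.6371],
 [-0.6371, 1]]


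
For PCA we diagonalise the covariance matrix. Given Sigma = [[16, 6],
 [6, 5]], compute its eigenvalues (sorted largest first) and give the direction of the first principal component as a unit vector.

Step 1 — characteristic polynomial of 2×2 Sigma:
  det(Sigma - λI) = λ² - trace · λ + det = 0.
  trace = 16 + 5 = 21, det = 16·5 - (6)² = 44.
Step 2 — discriminant:
  Δ = trace² - 4·det = 441 - 176 = 265.
Step 3 — eigenvalues:
  λ = (trace ± √Δ)/2 = (21 ± 16.2788)/2,
  λ_1 = 18.6394,  λ_2 = 2.3606.

Step 4 — unit eigenvector for λ_1: solve (Sigma - λ_1 I)v = 0. First row:
  (16 - 18.6394)·v_x + (6)·v_y = 0, i.e. (-2.6394)·v_x + (6)·v_y = 0,
  so v ∝ (b, λ_1 - a) = (6, 2.6394) = u.
  ||u|| = √((6)² + (2.6394)²) = √(42.9665) ≈ 6.5549,
  v_1 = u/||u|| ≈ (0.9153, 0.4027) (||v_1|| = 1).

λ_1 = 18.6394,  λ_2 = 2.3606;  v_1 ≈ (0.9153, 0.4027)


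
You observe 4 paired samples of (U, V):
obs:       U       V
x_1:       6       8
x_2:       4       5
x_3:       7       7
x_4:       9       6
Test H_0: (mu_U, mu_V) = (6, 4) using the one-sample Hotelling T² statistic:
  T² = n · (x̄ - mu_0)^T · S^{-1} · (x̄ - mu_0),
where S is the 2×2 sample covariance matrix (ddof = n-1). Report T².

Step 1 — sample mean vector:
  mean(U) = (6 + 4 + 7 + 9) / 4 = 26/4 = 6.5
  mean(V) = (8 + 5 + 7 + 6) / 4 = 26/4 = 6.5
  x̄ = (6.5, 6.5),  deviation x̄ - mu_0 = (6.5, 6.5) - (6, 4) = (0.5, 2.5).

Step 2 — sample covariance matrix, S[i,j] = (1/(n-1)) · Σ_k (x_{k,i} - mean_i) · (x_{k,j} - mean_j), divisor n-1 = 3:
  S[U,U] = ((-0.5)·(-0.5) + (-2.5)·(-2.5) + (0.5)·(0.5) + (2.5)·(2.5)) / 3 = 13/3 = 4.3333
  S[U,V] = ((-0.5)·(1.5) + (-2.5)·(-1.5) + (0.5)·(0.5) + (2.5)·(-0.5)) / 3 = 2/3 = 0.6667
  S[V,V] = ((1.5)·(1.5) + (-1.5)·(-1.5) + (0.5)·(0.5) + (-0.5)·(-0.5)) / 3 = 5/3 = 1.6667
  S = [[4.3333, 0.6667],
 [0.6667, 1.6667]].

Step 3 — invert S. det(S) = 4.3333·1.6667 - (0.6667)² = 6.7778.
  S^{-1} = (1/det) · [[d, -b], [-b, a]] = [[0.2459, -0.0984],
 [-0.0984, 0.6393]].

Step 4 — quadratic form (x̄ - mu_0)^T · S^{-1} · (x̄ - mu_0):
  S^{-1} · (x̄ - mu_0) = (-0.123, 1.5492),
  (x̄ - mu_0)^T · [...] = (0.5)·(-0.123) + (2.5)·(1.5492) = 3.8115.

Step 5 — scale by n: T² = 4 · 3.8115 = 15.2459.

T² ≈ 15.2459


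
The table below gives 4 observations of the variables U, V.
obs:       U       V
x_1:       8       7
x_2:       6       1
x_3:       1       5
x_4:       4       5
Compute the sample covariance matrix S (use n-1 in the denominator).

Step 1 — column means:
  mean(U) = (8 + 6 + 1 + 4) / 4 = 19/4 = 4.75
  mean(V) = (7 + 1 + 5 + 5) / 4 = 18/4 = 4.5

Step 2 — sample covariance S[i,j] = (1/(n-1)) · Σ_k (x_{k,i} - mean_i) · (x_{k,j} - mean_j), with n-1 = 3.
  S[U,U] = ((3.25)·(3.25) + (1.25)·(1.25) + (-3.75)·(-3.75) + (-0.75)·(-0.75)) / 3 = 26.75/3 = 8.9167
  S[U,V] = ((3.25)·(2.5) + (1.25)·(-3.5) + (-3.75)·(0.5) + (-0.75)·(0.5)) / 3 = 1.5/3 = 0.5
  S[V,V] = ((2.5)·(2.5) + (-3.5)·(-3.5) + (0.5)·(0.5) + (0.5)·(0.5)) / 3 = 19/3 = 6.3333

S is symmetric (S[j,i] = S[i,j]). Assembling:

S = [[8.9167, 0.5],
 [0.5, 6.3333]]


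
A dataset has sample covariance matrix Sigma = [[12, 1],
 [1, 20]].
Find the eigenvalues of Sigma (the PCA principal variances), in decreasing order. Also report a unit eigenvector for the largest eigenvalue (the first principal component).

Step 1 — characteristic polynomial of 2×2 Sigma:
  det(Sigma - λI) = λ² - trace · λ + det = 0.
  trace = 12 + 20 = 32, det = 12·20 - (1)² = 239.
Step 2 — discriminant:
  Δ = trace² - 4·det = 1024 - 956 = 68.
Step 3 — eigenvalues:
  λ = (trace ± √Δ)/2 = (32 ± 8.2462)/2,
  λ_1 = 20.1231,  λ_2 = 11.8769.

Step 4 — unit eigenvector for λ_1: solve (Sigma - λ_1 I)v = 0. First row:
  (12 - 20.1231)·v_x + (1)·v_y = 0, i.e. (-8.1231)·v_x + (1)·v_y = 0,
  so v ∝ (b, λ_1 - a) = (1, 8.1231) = u.
  ||u|| = √((1)² + (8.1231)²) = √(66.9848) ≈ 8.1844,
  v_1 = u/||u|| ≈ (0.1222, 0.9925) (||v_1|| = 1).

λ_1 = 20.1231,  λ_2 = 11.8769;  v_1 ≈ (0.1222, 0.9925)


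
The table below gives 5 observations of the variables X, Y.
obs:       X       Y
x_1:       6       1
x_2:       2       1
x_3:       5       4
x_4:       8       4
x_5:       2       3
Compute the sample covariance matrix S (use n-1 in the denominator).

Step 1 — column means:
  mean(X) = (6 + 2 + 5 + 8 + 2) / 5 = 23/5 = 4.6
  mean(Y) = (1 + 1 + 4 + 4 + 3) / 5 = 13/5 = 2.6

Step 2 — sample covariance S[i,j] = (1/(n-1)) · Σ_k (x_{k,i} - mean_i) · (x_{k,j} - mean_j), with n-1 = 4.
  S[X,X] = ((1.4)·(1.4) + (-2.6)·(-2.6) + (0.4)·(0.4) + (3.4)·(3.4) + (-2.6)·(-2.6)) / 4 = 27.2/4 = 6.8
  S[X,Y] = ((1.4)·(-1.6) + (-2.6)·(-1.6) + (0.4)·(1.4) + (3.4)·(1.4) + (-2.6)·(0.4)) / 4 = 6.2/4 = 1.55
  S[Y,Y] = ((-1.6)·(-1.6) + (-1.6)·(-1.6) + (1.4)·(1.4) + (1.4)·(1.4) + (0.4)·(0.4)) / 4 = 9.2/4 = 2.3

S is symmetric (S[j,i] = S[i,j]). Assembling:

S = [[6.8, 1.55],
 [1.55, 2.3]]


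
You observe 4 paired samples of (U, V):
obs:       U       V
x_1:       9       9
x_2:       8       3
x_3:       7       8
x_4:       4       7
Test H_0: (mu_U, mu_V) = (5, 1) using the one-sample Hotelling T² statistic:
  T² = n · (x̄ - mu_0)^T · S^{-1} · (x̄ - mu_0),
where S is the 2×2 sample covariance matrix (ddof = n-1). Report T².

Step 1 — sample mean vector:
  mean(U) = (9 + 8 + 7 + 4) / 4 = 28/4 = 7
  mean(V) = (9 + 3 + 8 + 7) / 4 = 27/4 = 6.75
  x̄ = (7, 6.75),  deviation x̄ - mu_0 = (7, 6.75) - (5, 1) = (2, 5.75).

Step 2 — sample covariance matrix, S[i,j] = (1/(n-1)) · Σ_k (x_{k,i} - mean_i) · (x_{k,j} - mean_j), divisor n-1 = 3:
  S[U,U] = ((2)·(2) + (1)·(1) + (0)·(0) + (-3)·(-3)) / 3 = 14/3 = 4.6667
  S[U,V] = ((2)·(2.25) + (1)·(-3.75) + (0)·(1.25) + (-3)·(0.25)) / 3 = 0/3 = 0
  S[V,V] = ((2.25)·(2.25) + (-3.75)·(-3.75) + (1.25)·(1.25) + (0.25)·(0.25)) / 3 = 20.75/3 = 6.9167
  S = [[4.6667, 0],
 [0, 6.9167]].

Step 3 — invert S. det(S) = 4.6667·6.9167 - (0)² = 32.2778.
  S^{-1} = (1/det) · [[d, -b], [-b, a]] = [[0.2143, 0],
 [0, 0.1446]].

Step 4 — quadratic form (x̄ - mu_0)^T · S^{-1} · (x̄ - mu_0):
  S^{-1} · (x̄ - mu_0) = (0.4286, 0.8313),
  (x̄ - mu_0)^T · [...] = (2)·(0.4286) + (5.75)·(0.8313) = 5.6373.

Step 5 — scale by n: T² = 4 · 5.6373 = 22.5491.

T² ≈ 22.5491


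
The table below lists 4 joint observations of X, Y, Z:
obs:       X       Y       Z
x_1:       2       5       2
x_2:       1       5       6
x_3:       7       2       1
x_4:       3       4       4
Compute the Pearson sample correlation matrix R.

Step 1 — column means:
  mean(X) = (2 + 1 + 7 + 3) / 4 = 13/4 = 3.25
  mean(Y) = (5 + 5 + 2 + 4) / 4 = 16/4 = 4
  mean(Z) = (2 + 6 + 1 + 4) / 4 = 13/4 = 3.25

Step 2 — sample variances and covariances s[i,j] = (1/(n-1)) · Σ_k (x_{k,i} - mean_i) · (x_{k,j} - mean_j), with n-1 = 3:
  s[X,X] = ((-1.25)·(-1.25) + (-2.25)·(-2.25) + (3.75)·(3.75) + (-0.25)·(-0.25)) / 3 = 20.75/3 = 6.9167
  s[X,Y] = ((-1.25)·(1) + (-2.25)·(1) + (3.75)·(-2) + (-0.25)·(0)) / 3 = -11/3 = -3.6667
  s[X,Z] = ((-1.25)·(-1.25) + (-2.25)·(2.75) + (3.75)·(-2.25) + (-0.25)·(0.75)) / 3 = -13.25/3 = -4.4167
  s[Y,Y] = ((1)·(1) + (1)·(1) + (-2)·(-2) + (0)·(0)) / 3 = 6/3 = 2
  s[Y,Z] = ((1)·(-1.25) + (1)·(2.75) + (-2)·(-2.25) + (0)·(0.75)) / 3 = 6/3 = 2
  s[Z,Z] = ((-1.25)·(-1.25) + (2.75)·(2.75) + (-2.25)·(-2.25) + (0.75)·(0.75)) / 3 = 14.75/3 = 4.9167
  Sample standard deviations s_i = √(s[i,i]):
  s(X) = √(6.9167) = 2.63
  s(Y) = √(2) = 1.4142
  s(Z) = √(4.9167) = 2.2174

Step 3 — r_{ij} = s_{ij} / (s_i · s_j):
  r[X,X] = 1 (diagonal).
  r[X,Y] = -3.6667 / (2.63 · 1.4142) = -3.6667 / 3.7193 = -0.9858
  r[X,Z] = -4.4167 / (2.63 · 2.2174) = -4.4167 / 5.8315 = -0.7574
  r[Y,Y] = 1 (diagonal).
  r[Y,Z] = 2 / (1.4142 · 2.2174) = 2 / 3.1358 = 0.6378
  r[Z,Z] = 1 (diagonal).

R is symmetric with unit diagonal. Assembling:

R = [[1, -0.9858, -0.7574],
 [-0.9858, 1, 0.6378],
 [-0.7574, 0.6378, 1]]


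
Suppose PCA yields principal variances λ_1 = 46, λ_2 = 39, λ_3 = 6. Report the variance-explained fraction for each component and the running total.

Step 1 — total variance = trace(Sigma) = Σ λ_i = 46 + 39 + 6 = 91.

Step 2 — fraction explained by component i = λ_i / Σ λ:
  PC1: 46/91 = 0.5055
  PC2: 39/91 = 0.4286
  PC3: 6/91 = 0.0659

Step 3 — cumulative fraction after k components = (λ_1 + ... + λ_k) / Σ λ:
  k = 1: 46/91 = 0.5055
  k = 2: (46 + 39)/91 = 85/91 = 0.9341
  k = 3: (46 + 39 + 6)/91 = 91/91 = 1

Summary (fraction, with percent):

explained: PC1 0.5055 (50.55%), PC2 0.4286 (42.86%), PC3 0.0659 (6.59%);  cumulative: 0.5055, 0.9341, 1


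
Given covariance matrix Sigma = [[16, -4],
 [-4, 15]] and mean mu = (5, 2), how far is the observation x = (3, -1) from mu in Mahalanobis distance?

Step 1 — centre the observation: (x - mu) = (-2, -3).

Step 2 — invert Sigma. det(Sigma) = 16·15 - (-4)² = 224.
  Sigma^{-1} = (1/det) · [[d, -b], [-b, a]] = [[0.067, 0.0179],
 [0.0179, 0.0714]].

Step 3 — form the quadratic (x - mu)^T · Sigma^{-1} · (x - mu):
  Sigma^{-1} · (x - mu) = (-0.1875, -0.25).
  (x - mu)^T · [Sigma^{-1} · (x - mu)] = (-2)·(-0.1875) + (-3)·(-0.25) = 1.125.

Step 4 — take square root: d = √(1.125) ≈ 1.0607.

d(x, mu) = √(1.125) ≈ 1.0607


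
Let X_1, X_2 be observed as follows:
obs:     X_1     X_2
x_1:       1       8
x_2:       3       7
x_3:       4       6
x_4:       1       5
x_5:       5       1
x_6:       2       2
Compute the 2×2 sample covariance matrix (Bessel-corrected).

Step 1 — column means:
  mean(X_1) = (1 + 3 + 4 + 1 + 5 + 2) / 6 = 16/6 = 2.6667
  mean(X_2) = (8 + 7 + 6 + 5 + 1 + 2) / 6 = 29/6 = 4.8333

Step 2 — sample covariance S[i,j] = (1/(n-1)) · Σ_k (x_{k,i} - mean_i) · (x_{k,j} - mean_j), with n-1 = 5.
  S[X_1,X_1] = ((-1.6667)·(-1.6667) + (0.3333)·(0.3333) + (1.3333)·(1.3333) + (-1.6667)·(-1.6667) + (2.3333)·(2.3333) + (-0.6667)·(-0.6667)) / 5 = 13.3333/5 = 2.6667
  S[X_1,X_2] = ((-1.6667)·(3.1667) + (0.3333)·(2.1667) + (1.3333)·(1.1667) + (-1.6667)·(0.1667) + (2.3333)·(-3.8333) + (-0.6667)·(-2.8333)) / 5 = -10.3333/5 = -2.0667
  S[X_2,X_2] = ((3.1667)·(3.1667) + (2.1667)·(2.1667) + (1.1667)·(1.1667) + (0.1667)·(0.1667) + (-3.8333)·(-3.8333) + (-2.8333)·(-2.8333)) / 5 = 38.8333/5 = 7.7667

S is symmetric (S[j,i] = S[i,j]). Assembling:

S = [[2.6667, -2.0667],
 [-2.0667, 7.7667]]


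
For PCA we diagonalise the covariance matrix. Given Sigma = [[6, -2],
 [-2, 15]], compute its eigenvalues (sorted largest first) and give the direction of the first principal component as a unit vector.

Step 1 — characteristic polynomial of 2×2 Sigma:
  det(Sigma - λI) = λ² - trace · λ + det = 0.
  trace = 6 + 15 = 21, det = 6·15 - (-2)² = 86.
Step 2 — discriminant:
  Δ = trace² - 4·det = 441 - 344 = 97.
Step 3 — eigenvalues:
  λ = (trace ± √Δ)/2 = (21 ± 9.8489)/2,
  λ_1 = 15.4244,  λ_2 = 5.5756.

Step 4 — unit eigenvector for λ_1: solve (Sigma - λ_1 I)v = 0. First row:
  (6 - 15.4244)·v_x + (-2)·v_y = 0, i.e. (-9.4244)·v_x + (-2)·v_y = 0,
  so v ∝ (b, λ_1 - a) = (-2, 9.4244); multiply by -1 so the first entry is positive: u = (2, -9.4244).
  ||u|| = √((2)² + (-9.4244)²) = √(92.8199) ≈ 9.6343,
  v_1 = u/||u|| ≈ (0.2076, -0.9782) (||v_1|| = 1).

λ_1 = 15.4244,  λ_2 = 5.5756;  v_1 ≈ (0.2076, -0.9782)


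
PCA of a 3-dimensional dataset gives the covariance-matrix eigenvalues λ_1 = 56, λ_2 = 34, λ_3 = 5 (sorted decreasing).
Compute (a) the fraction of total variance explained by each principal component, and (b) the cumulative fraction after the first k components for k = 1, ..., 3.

Step 1 — total variance = trace(Sigma) = Σ λ_i = 56 + 34 + 5 = 95.

Step 2 — fraction explained by component i = λ_i / Σ λ:
  PC1: 56/95 = 0.5895
  PC2: 34/95 = 0.3579
  PC3: 5/95 = 0.0526

Step 3 — cumulative fraction after k components = (λ_1 + ... + λ_k) / Σ λ:
  k = 1: 56/95 = 0.5895
  k = 2: (56 + 34)/95 = 90/95 = 0.9474
  k = 3: (56 + 34 + 5)/95 = 95/95 = 1

Summary (fraction, with percent):

explained: PC1 0.5895 (58.95%), PC2 0.3579 (35.79%), PC3 0.0526 (5.26%);  cumulative: 0.5895, 0.9474, 1


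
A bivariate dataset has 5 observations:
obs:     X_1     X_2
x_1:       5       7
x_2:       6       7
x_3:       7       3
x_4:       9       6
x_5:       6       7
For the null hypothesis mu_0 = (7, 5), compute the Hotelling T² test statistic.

Step 1 — sample mean vector:
  mean(X_1) = (5 + 6 + 7 + 9 + 6) / 5 = 33/5 = 6.6
  mean(X_2) = (7 + 7 + 3 + 6 + 7) / 5 = 30/5 = 6
  x̄ = (6.6, 6),  deviation x̄ - mu_0 = (6.6, 6) - (7, 5) = (-0.4, 1).

Step 2 — sample covariance matrix, S[i,j] = (1/(n-1)) · Σ_k (x_{k,i} - mean_i) · (x_{k,j} - mean_j), divisor n-1 = 4:
  S[X_1,X_1] = ((-1.6)·(-1.6) + (-0.6)·(-0.6) + (0.4)·(0.4) + (2.4)·(2.4) + (-0.6)·(-0.6)) / 4 = 9.2/4 = 2.3
  S[X_1,X_2] = ((-1.6)·(1) + (-0.6)·(1) + (0.4)·(-3) + (2.4)·(0) + (-0.6)·(1)) / 4 = -4/4 = -1
  S[X_2,X_2] = ((1)·(1) + (1)·(1) + (-3)·(-3) + (0)·(0) + (1)·(1)) / 4 = 12/4 = 3
  S = [[2.3, -1],
 [-1, 3]].

Step 3 — invert S. det(S) = 2.3·3 - (-1)² = 5.9.
  S^{-1} = (1/det) · [[d, -b], [-b, a]] = [[0.5085, 0.1695],
 [0.1695, 0.3898]].

Step 4 — quadratic form (x̄ - mu_0)^T · S^{-1} · (x̄ - mu_0):
  S^{-1} · (x̄ - mu_0) = (-0.0339, 0.322),
  (x̄ - mu_0)^T · [...] = (-0.4)·(-0.0339) + (1)·(0.322) = 0.3356.

Step 5 — scale by n: T² = 5 · 0.3356 = 1.678.

T² ≈ 1.678


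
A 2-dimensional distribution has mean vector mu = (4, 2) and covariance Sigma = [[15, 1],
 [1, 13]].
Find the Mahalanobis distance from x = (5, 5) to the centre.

Step 1 — centre the observation: (x - mu) = (1, 3).

Step 2 — invert Sigma. det(Sigma) = 15·13 - (1)² = 194.
  Sigma^{-1} = (1/det) · [[d, -b], [-b, a]] = [[0.067, -0.0052],
 [-0.0052, 0.0773]].

Step 3 — form the quadratic (x - mu)^T · Sigma^{-1} · (x - mu):
  Sigma^{-1} · (x - mu) = (0.0515, 0.2268).
  (x - mu)^T · [Sigma^{-1} · (x - mu)] = (1)·(0.0515) + (3)·(0.2268) = 0.732.

Step 4 — take square root: d = √(0.732) ≈ 0.8555.

d(x, mu) = √(0.732) ≈ 0.8555


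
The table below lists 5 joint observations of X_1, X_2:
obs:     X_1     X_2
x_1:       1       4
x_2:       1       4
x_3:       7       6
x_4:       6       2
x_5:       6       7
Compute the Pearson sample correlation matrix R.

Step 1 — column means:
  mean(X_1) = (1 + 1 + 7 + 6 + 6) / 5 = 21/5 = 4.2
  mean(X_2) = (4 + 4 + 6 + 2 + 7) / 5 = 23/5 = 4.6

Step 2 — sample variances and covariances s[i,j] = (1/(n-1)) · Σ_k (x_{k,i} - mean_i) · (x_{k,j} - mean_j), with n-1 = 4:
  s[X_1,X_1] = ((-3.2)·(-3.2) + (-3.2)·(-3.2) + (2.8)·(2.8) + (1.8)·(1.8) + (1.8)·(1.8)) / 4 = 34.8/4 = 8.7
  s[X_1,X_2] = ((-3.2)·(-0.6) + (-3.2)·(-0.6) + (2.8)·(1.4) + (1.8)·(-2.6) + (1.8)·(2.4)) / 4 = 7.4/4 = 1.85
  s[X_2,X_2] = ((-0.6)·(-0.6) + (-0.6)·(-0.6) + (1.4)·(1.4) + (-2.6)·(-2.6) + (2.4)·(2.4)) / 4 = 15.2/4 = 3.8
  Sample standard deviations s_i = √(s[i,i]):
  s(X_1) = √(8.7) = 2.9496
  s(X_2) = √(3.8) = 1.9494

Step 3 — r_{ij} = s_{ij} / (s_i · s_j):
  r[X_1,X_1] = 1 (diagonal).
  r[X_1,X_2] = 1.85 / (2.9496 · 1.9494) = 1.85 / 5.7498 = 0.3218
  r[X_2,X_2] = 1 (diagonal).

R is symmetric with unit diagonal. Assembling:

R = [[1, 0.3218],
 [0.3218, 1]]


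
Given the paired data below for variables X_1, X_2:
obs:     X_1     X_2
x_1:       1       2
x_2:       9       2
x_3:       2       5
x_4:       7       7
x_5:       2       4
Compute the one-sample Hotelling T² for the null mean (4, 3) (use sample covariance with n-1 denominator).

Step 1 — sample mean vector:
  mean(X_1) = (1 + 9 + 2 + 7 + 2) / 5 = 21/5 = 4.2
  mean(X_2) = (2 + 2 + 5 + 7 + 4) / 5 = 20/5 = 4
  x̄ = (4.2, 4),  deviation x̄ - mu_0 = (4.2, 4) - (4, 3) = (0.2, 1).

Step 2 — sample covariance matrix, S[i,j] = (1/(n-1)) · Σ_k (x_{k,i} - mean_i) · (x_{k,j} - mean_j), divisor n-1 = 4:
  S[X_1,X_1] = ((-3.2)·(-3.2) + (4.8)·(4.8) + (-2.2)·(-2.2) + (2.8)·(2.8) + (-2.2)·(-2.2)) / 4 = 50.8/4 = 12.7
  S[X_1,X_2] = ((-3.2)·(-2) + (4.8)·(-2) + (-2.2)·(1) + (2.8)·(3) + (-2.2)·(0)) / 4 = 3/4 = 0.75
  S[X_2,X_2] = ((-2)·(-2) + (-2)·(-2) + (1)·(1) + (3)·(3) + (0)·(0)) / 4 = 18/4 = 4.5
  S = [[12.7, 0.75],
 [0.75, 4.5]].

Step 3 — invert S. det(S) = 12.7·4.5 - (0.75)² = 56.5875.
  S^{-1} = (1/det) · [[d, -b], [-b, a]] = [[0.0795, -0.0133],
 [-0.0133, 0.2244]].

Step 4 — quadratic form (x̄ - mu_0)^T · S^{-1} · (x̄ - mu_0):
  S^{-1} · (x̄ - mu_0) = (0.0027, 0.2218),
  (x̄ - mu_0)^T · [...] = (0.2)·(0.0027) + (1)·(0.2218) = 0.2223.

Step 5 — scale by n: T² = 5 · 0.2223 = 1.1116.

T² ≈ 1.1116
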